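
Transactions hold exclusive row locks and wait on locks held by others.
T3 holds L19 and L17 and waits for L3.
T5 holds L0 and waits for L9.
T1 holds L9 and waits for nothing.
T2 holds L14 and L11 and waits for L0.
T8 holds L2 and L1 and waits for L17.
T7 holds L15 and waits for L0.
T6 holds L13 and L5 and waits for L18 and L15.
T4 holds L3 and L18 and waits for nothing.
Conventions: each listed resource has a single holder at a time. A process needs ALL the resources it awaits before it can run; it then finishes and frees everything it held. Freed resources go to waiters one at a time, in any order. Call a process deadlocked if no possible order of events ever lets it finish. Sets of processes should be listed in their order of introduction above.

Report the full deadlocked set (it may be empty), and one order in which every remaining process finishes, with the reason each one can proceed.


No process is deadlocked.
Key observation: although several processes wait, no cycle exists — each chain bottoms out at a free runner.
One completion order for the rest: T1, T5, T4, T3, T8, T7, T6, T2.
Verifying each step:
  run T1 (it waits on nothing); releases L9
  T5 waits on L9 — all released -> runs and releases L0
  run T4 (it waits on nothing); releases L3 and L18
  T3 waits on L3 — all released -> runs and releases L19 and L17
  T8 waits on L17 — all released -> runs and releases L2 and L1
  T7 waits on L0 — all released -> runs and releases L15
  T6 waits on L18 and L15 — all released -> runs and releases L13 and L5
  T2 waits on L0 — all released -> runs and releases L14 and L11


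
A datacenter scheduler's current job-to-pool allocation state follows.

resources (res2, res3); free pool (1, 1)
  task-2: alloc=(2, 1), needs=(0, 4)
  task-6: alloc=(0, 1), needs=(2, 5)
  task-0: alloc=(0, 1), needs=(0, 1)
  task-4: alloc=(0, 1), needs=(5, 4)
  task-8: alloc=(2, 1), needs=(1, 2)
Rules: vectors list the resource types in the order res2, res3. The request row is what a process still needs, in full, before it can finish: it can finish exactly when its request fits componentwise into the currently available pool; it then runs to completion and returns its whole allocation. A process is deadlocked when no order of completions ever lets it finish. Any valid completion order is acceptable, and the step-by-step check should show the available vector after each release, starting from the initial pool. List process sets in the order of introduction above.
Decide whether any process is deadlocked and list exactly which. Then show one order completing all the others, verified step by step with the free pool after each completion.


Deadlocked: task-2, task-6 and task-4.
Key observation: no order helps: past task-0, task-8, the free pool tops out at (3, 3), below what each blocked process needs in res3.
One completion order for the rest: task-0, task-8. Verifying each step:
  pool = (1, 1)
  task-0 needs (0, 1) <= (1, 1) -> finishes; pool += (0, 1) = (1, 2)
  task-8 needs (1, 2) <= (1, 2) -> finishes; pool += (2, 1) = (3, 3)
The stuck group stays short no matter what:
  task-2 still needs (0, 4) but only (3, 3) is free — short on res3
  task-6 still needs (2, 5) but only (3, 3) is free — short on res3
  task-4 still needs (5, 4) but only (3, 3) is free — short on res2 and res3


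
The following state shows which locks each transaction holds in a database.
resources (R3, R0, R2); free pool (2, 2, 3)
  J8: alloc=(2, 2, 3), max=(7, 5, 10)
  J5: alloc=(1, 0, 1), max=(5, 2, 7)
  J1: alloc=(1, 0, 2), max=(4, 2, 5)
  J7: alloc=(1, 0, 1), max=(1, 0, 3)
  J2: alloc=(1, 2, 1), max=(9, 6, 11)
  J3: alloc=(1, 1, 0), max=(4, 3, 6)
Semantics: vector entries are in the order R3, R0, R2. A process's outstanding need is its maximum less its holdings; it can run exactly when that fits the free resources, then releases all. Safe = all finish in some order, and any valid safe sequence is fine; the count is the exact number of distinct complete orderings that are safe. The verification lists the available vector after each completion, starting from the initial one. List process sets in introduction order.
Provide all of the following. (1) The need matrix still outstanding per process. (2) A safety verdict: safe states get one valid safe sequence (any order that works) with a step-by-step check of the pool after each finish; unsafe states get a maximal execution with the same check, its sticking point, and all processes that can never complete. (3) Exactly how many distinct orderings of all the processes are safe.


(1) Need matrix, components ordered R3, R0, R2:
  J8: (5, 3, 7)
  J5: (4, 2, 6)
  J1: (3, 2, 3)
  J7: (0, 0, 2)
  J2: (8, 4, 10)
  J3: (3, 2, 6)
(2) The state is SAFE; one workable sequence: J7, J1, J5, J3, J8, J2.
Key observation: the order's first zero-slack moment is J1 ((3, 2, 3) needed, (3, 2, 4) free — a requested resource with nothing to spare).
Step-by-step check:
  pool = (2, 2, 3)
  run J7 (needs (0, 0, 2), free (2, 2, 3)); after release of (1, 0, 1) the pool is (3, 2, 4)
  run J1 (needs (3, 2, 3), free (3, 2, 4)); after release of (1, 0, 2) the pool is (4, 2, 6)
  run J5 (needs (4, 2, 6), free (4, 2, 6)); after release of (1, 0, 1) the pool is (5, 2, 7)
  run J3 (needs (3, 2, 6), free (5, 2, 7)); after release of (1, 1, 0) the pool is (6, 3, 7)
  run J8 (needs (5, 3, 7), free (6, 3, 7)); after release of (2, 2, 3) the pool is (8, 5, 10)
  run J2 (needs (8, 4, 10), free (8, 5, 10)); after release of (1, 2, 1) the pool is (9, 7, 11)
(3) The exact count: 2 of the possible complete orderings are safe sequences.


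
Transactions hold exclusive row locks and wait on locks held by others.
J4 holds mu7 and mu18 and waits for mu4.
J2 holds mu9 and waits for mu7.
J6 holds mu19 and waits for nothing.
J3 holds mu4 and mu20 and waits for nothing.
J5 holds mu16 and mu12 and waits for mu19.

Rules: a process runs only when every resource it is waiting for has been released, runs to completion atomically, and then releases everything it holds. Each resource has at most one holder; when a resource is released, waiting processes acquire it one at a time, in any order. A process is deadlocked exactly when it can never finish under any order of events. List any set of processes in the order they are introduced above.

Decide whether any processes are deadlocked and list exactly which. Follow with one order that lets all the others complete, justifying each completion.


Nothing here is deadlocked.
Key observation: although several processes wait, no cycle exists — each chain bottoms out at a free runner.
A valid finishing order for the others: J3, J4, J2, J6, J5.
Check, step by step:
  run J3 (it waits on nothing); releases mu4 and mu20
  J4 waits on mu4 — all released -> runs and releases mu7 and mu18
  J2 waits on mu7 — all released -> runs and releases mu9
  run J6 (it waits on nothing); releases mu19
  J5 waits on mu19 — all released -> runs and releases mu16 and mu12


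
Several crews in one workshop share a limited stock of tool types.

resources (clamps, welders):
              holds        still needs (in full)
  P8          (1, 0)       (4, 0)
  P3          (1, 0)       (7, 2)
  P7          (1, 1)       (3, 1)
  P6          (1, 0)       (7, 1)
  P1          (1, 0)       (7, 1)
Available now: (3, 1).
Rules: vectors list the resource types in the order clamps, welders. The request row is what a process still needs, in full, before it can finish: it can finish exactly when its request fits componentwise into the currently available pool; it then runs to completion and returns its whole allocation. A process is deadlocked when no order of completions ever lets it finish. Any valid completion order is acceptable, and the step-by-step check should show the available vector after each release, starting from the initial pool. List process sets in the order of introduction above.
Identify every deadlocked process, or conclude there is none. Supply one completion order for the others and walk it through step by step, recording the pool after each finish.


The deadlocked set is P3, P6 and P1.
Key observation: even finishing P7, P8 leaves just (5, 2) free — too little clamps for any of the remaining processes.
The rest can finish in the order P7, P8. Step-by-step check:
  pool = (3, 1)
  P7 needs (3, 1) <= (3, 1) -> finishes; pool += (1, 1) = (4, 2)
  P8 needs (4, 0) <= (4, 2) -> finishes; pool += (1, 0) = (5, 2)
The stuck group stays short no matter what:
  P3 cannot run: need (7, 2) vs free (5, 2) (insufficient clamps)
  P6 cannot run: need (7, 1) vs free (5, 2) (insufficient clamps)
  P1 cannot run: need (7, 1) vs free (5, 2) (insufficient clamps)


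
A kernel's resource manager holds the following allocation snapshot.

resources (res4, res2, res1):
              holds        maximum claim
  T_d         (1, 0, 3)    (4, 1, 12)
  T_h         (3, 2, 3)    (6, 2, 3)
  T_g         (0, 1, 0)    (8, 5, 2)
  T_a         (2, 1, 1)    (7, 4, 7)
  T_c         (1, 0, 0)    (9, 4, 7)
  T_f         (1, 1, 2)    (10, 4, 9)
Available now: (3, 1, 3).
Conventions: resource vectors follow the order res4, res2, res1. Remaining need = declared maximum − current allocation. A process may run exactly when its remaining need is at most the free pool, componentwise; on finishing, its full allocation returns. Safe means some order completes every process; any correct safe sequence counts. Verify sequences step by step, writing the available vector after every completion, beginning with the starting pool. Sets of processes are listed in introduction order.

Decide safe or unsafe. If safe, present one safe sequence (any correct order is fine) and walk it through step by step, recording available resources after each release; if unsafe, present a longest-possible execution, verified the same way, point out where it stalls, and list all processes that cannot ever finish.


The state is SAFE; one workable sequence: T_h, T_a, T_c, T_f, T_g, T_d.
Key observation: reading the order forward, T_h is the first process whose need (3, 0, 0) meets the free pool (3, 1, 3) exactly on a resource it requests.
Walking it through:
  pool = (3, 1, 3)
  T_h: need (3, 0, 0) fits (3, 1, 3); releases (3, 2, 3), pool now (6, 3, 6)
  T_a: need (5, 3, 6) fits (6, 3, 6); releases (2, 1, 1), pool now (8, 4, 7)
  T_c: need (8, 4, 7) fits (8, 4, 7); releases (1, 0, 0), pool now (9, 4, 7)
  T_f: need (9, 3, 7) fits (9, 4, 7); releases (1, 1, 2), pool now (10, 5, 9)
  T_g: need (8, 4, 2) fits (10, 5, 9); releases (0, 1, 0), pool now (10, 6, 9)
  T_d: need (3, 1, 9) fits (10, 6, 9); releases (1, 0, 3), pool now (11, 6, 12)


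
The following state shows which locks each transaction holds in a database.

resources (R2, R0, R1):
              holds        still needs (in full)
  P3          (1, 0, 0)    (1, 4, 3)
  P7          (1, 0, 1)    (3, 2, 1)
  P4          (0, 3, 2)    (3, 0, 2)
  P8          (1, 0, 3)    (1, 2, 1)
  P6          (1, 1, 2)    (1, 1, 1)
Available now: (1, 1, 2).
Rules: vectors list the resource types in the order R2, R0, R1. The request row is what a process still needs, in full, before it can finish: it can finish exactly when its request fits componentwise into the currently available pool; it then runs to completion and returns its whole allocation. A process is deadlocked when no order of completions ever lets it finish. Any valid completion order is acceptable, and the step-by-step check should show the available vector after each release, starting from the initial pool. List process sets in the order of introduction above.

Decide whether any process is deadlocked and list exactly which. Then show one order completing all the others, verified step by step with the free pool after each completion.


The deadlocked set is empty.
Key observation: the pool covers P6 at once, and every later process fits after earlier releases.
A valid finishing order for the others: P6, P8, P4, P3, P7. Check, step by step:
  pool = (1, 1, 2)
  run P6 (needs (1, 1, 1), free (1, 1, 2)); after release of (1, 1, 2) the pool is (2, 2, 4)
  run P8 (needs (1, 2, 1), free (2, 2, 4)); after release of (1, 0, 3) the pool is (3, 2, 7)
  run P4 (needs (3, 0, 2), free (3, 2, 7)); after release of (0, 3, 2) the pool is (3, 5, 9)
  run P3 (needs (1, 4, 3), free (3, 5, 9)); after release of (1, 0, 0) the pool is (4, 5, 9)
  run P7 (needs (3, 2, 1), free (4, 5, 9)); after release of (1, 0, 1) the pool is (5, 5, 10)


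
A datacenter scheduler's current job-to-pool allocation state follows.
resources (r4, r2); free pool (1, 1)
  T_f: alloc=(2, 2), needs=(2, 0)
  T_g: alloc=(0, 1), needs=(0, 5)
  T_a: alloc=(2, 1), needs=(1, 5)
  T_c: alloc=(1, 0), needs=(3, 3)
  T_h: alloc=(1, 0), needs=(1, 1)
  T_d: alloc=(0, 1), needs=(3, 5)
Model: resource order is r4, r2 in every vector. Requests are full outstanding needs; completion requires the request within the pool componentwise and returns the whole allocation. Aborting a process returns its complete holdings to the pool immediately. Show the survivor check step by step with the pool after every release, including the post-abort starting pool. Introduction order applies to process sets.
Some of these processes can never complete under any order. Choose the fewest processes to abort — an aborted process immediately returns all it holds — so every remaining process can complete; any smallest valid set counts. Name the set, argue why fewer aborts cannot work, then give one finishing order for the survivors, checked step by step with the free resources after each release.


Abort T_g and T_a.
Key observation: the returned (2, 2) from T_g and T_a is what brings T_d — unrunnable before, under any order — into play at step 3.
No one abort is enough; case by case: T_f alone leaves T_g blocked (short on r2); T_g alone leaves T_a blocked (short on r2); T_a alone leaves T_g blocked (short on r2); T_c alone leaves T_g blocked (short on r2); T_h alone leaves T_g blocked (short on r2); T_d alone leaves T_g blocked (short on r2).
Survivors finish in the order: T_f, T_h, T_d, T_c. Step-by-step check (pool after the aborts first):
  pool = (3, 3)
  T_f: need (2, 0) fits (3, 3); releases (2, 2), pool now (5, 5)
  T_h: need (1, 1) fits (5, 5); releases (1, 0), pool now (6, 5)
  T_d: need (3, 5) fits (6, 5); releases (0, 1), pool now (6, 6)
  T_c: need (3, 3) fits (6, 6); releases (1, 0), pool now (7, 6)


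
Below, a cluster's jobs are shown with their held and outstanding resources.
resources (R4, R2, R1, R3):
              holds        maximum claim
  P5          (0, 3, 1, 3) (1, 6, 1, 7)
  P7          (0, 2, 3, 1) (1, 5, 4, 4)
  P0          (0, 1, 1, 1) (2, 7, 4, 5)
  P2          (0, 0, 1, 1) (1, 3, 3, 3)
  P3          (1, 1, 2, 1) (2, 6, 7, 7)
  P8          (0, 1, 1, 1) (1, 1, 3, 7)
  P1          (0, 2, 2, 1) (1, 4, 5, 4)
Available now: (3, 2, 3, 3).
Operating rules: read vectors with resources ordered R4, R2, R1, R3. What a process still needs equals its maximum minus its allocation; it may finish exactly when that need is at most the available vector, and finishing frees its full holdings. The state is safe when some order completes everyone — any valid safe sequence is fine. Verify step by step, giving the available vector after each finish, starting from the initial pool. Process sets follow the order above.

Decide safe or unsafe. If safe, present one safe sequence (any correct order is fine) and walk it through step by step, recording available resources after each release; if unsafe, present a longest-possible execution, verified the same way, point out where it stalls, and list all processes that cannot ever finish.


SAFE — a valid safe sequence is P1, P5, P0, P8, P7, P2, P3.
Key observation: the order's first zero-slack moment is P1 ((1, 2, 3, 3) needed, (3, 2, 3, 3) free — a requested resource with nothing to spare).
Walking it through:
  pool = (3, 2, 3, 3)
  P1: need (1, 2, 3, 3) fits (3, 2, 3, 3); releases (0, 2, 2, 1), pool now (3, 4, 5, 4)
  P5: need (1, 3, 0, 4) fits (3, 4, 5, 4); releases (0, 3, 1, 3), pool now (3, 7, 6, 7)
  P0: need (2, 6, 3, 4) fits (3, 7, 6, 7); releases (0, 1, 1, 1), pool now (3, 8, 7, 8)
  P8: need (1, 0, 2, 6) fits (3, 8, 7, 8); releases (0, 1, 1, 1), pool now (3, 9, 8, 9)
  P7: need (1, 3, 1, 3) fits (3, 9, 8, 9); releases (0, 2, 3, 1), pool now (3, 11, 11, 10)
  P2: need (1, 3, 2, 2) fits (3, 11, 11, 10); releases (0, 0, 1, 1), pool now (3, 11, 12, 11)
  P3: need (1, 5, 5, 6) fits (3, 11, 12, 11); releases (1, 1, 2, 1), pool now (4, 12, 14, 12)


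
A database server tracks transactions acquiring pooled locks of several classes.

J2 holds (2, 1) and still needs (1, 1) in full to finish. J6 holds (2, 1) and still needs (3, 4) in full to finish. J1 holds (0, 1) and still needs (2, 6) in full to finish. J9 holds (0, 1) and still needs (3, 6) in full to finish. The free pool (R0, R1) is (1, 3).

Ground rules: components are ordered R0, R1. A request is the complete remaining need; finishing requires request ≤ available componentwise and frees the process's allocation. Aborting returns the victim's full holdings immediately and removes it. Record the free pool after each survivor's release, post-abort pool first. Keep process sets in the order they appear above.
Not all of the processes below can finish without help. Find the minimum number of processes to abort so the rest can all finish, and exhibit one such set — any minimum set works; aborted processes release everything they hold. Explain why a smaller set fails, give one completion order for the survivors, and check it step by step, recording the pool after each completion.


Minimum abort set: J1.
Key observation: the returned (0, 1) from J1 is what brings J9 — unrunnable before, under any order — into play at step 3.
Minimality: the empty abort set fails — the state is deadlocked as it stands.
One survivor order: J2, J6, J9. Verifying each step (post-abort pool first):
  pool = (1, 4)
  run J2 (needs (1, 1), free (1, 4)); after release of (2, 1) the pool is (3, 5)
  run J6 (needs (3, 4), free (3, 5)); after release of (2, 1) the pool is (5, 6)
  run J9 (needs (3, 6), free (5, 6)); after release of (0, 1) the pool is (5, 7)


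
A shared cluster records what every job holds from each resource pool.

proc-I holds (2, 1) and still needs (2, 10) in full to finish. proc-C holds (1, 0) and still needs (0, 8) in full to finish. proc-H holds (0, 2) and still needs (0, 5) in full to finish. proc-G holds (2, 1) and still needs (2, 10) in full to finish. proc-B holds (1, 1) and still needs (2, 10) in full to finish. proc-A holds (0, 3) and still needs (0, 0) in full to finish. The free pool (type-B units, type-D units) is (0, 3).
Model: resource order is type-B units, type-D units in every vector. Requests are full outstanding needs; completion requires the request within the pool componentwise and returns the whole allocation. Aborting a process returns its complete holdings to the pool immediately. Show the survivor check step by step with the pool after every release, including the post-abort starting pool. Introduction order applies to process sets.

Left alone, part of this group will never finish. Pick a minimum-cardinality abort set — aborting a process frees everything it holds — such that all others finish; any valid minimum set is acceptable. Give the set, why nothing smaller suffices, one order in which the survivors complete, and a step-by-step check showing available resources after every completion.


The answer: abort proc-G and proc-B.
Key observation: the deadlocked proc-I becomes finishable only because proc-G and proc-B released (3, 2); it completes at step 4 below.
Why nothing smaller works — every single abort fails: proc-I alone leaves proc-G blocked (short on type-D units); proc-C alone leaves proc-I blocked (short on type-B units and type-D units); proc-H alone leaves proc-I blocked (short on type-B units and type-D units); proc-G alone leaves proc-I blocked (short on type-D units); proc-B alone leaves proc-I blocked (short on type-D units); proc-A alone leaves proc-I blocked (short on type-B units and type-D units).
The survivors complete as proc-A, proc-C, proc-H, proc-I. Verifying each step (starting from the post-abort pool):
  pool = (3, 5)
  proc-A: need (0, 0) fits (3, 5); releases (0, 3), pool now (3, 8)
  proc-C: need (0, 8) fits (3, 8); releases (1, 0), pool now (4, 8)
  proc-H: need (0, 5) fits (4, 8); releases (0, 2), pool now (4, 10)
  proc-I: need (2, 10) fits (4, 10); releases (2, 1), pool now (6, 11)


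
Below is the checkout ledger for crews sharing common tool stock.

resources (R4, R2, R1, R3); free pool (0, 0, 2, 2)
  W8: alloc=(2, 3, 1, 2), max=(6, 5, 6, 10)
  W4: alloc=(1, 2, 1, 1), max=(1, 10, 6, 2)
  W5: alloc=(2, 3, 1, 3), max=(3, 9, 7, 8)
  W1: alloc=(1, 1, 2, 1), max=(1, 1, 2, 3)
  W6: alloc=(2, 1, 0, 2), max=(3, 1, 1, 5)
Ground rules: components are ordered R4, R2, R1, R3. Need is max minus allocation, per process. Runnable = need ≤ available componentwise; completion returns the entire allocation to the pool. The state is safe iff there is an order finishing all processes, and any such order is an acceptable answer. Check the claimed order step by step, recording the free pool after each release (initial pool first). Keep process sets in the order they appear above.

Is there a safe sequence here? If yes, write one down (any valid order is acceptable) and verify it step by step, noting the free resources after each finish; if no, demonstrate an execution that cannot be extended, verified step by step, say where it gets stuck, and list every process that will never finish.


UNSAFE — no complete ordering exists.
Key observation: W1, W6 can finish, but then (3, 2, 4, 5) is all there is, and the blocked group's R1 demands exceed it.
A maximal execution: W1, W6 — then nothing else fits. Step-by-step check:
  pool = (0, 0, 2, 2)
  run W1 (needs (0, 0, 0, 2), free (0, 0, 2, 2)); after release of (1, 1, 2, 1) the pool is (1, 1, 4, 3)
  run W6 (needs (1, 0, 1, 3), free (1, 1, 4, 3)); after release of (2, 1, 0, 2) the pool is (3, 2, 4, 5)
  W8 still needs (4, 2, 5, 8) but only (3, 2, 4, 5) is free — short on R4, R1 and R3
  W4 still needs (0, 8, 5, 1) but only (3, 2, 4, 5) is free — short on R2 and R1
  W5 still needs (1, 6, 6, 5) but only (3, 2, 4, 5) is free — short on R2 and R1
Permanently blocked: W8, W4 and W5.


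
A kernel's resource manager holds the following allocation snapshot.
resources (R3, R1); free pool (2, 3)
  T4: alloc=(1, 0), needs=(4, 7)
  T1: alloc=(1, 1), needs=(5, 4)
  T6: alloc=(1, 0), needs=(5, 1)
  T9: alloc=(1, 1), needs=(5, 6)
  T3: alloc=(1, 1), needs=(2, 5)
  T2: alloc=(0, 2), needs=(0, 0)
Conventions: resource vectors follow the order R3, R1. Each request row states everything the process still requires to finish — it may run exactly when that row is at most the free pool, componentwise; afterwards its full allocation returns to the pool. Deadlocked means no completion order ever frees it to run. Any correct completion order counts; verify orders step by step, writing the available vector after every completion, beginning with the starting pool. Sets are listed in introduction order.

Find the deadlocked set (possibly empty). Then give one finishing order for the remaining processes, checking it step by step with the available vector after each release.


Deadlocked: T4, T1, T6 and T9.
Key observation: the pool after T2, T3 is (3, 6); every surviving request exceeds it in R3, so progress ends there.
A valid finishing order for the others: T2, T3. Verifying each step:
  pool = (2, 3)
  T2 needs (0, 0) <= (2, 3) -> finishes; pool += (0, 2) = (2, 5)
  T3 needs (2, 5) <= (2, 5) -> finishes; pool += (1, 1) = (3, 6)
None of the blocked processes ever fits:
  T4 still needs (4, 7) but only (3, 6) is free — short on R3 and R1
  T1 still needs (5, 4) but only (3, 6) is free — short on R3
  T6 still needs (5, 1) but only (3, 6) is free — short on R3
  T9 still needs (5, 6) but only (3, 6) is free — short on R3


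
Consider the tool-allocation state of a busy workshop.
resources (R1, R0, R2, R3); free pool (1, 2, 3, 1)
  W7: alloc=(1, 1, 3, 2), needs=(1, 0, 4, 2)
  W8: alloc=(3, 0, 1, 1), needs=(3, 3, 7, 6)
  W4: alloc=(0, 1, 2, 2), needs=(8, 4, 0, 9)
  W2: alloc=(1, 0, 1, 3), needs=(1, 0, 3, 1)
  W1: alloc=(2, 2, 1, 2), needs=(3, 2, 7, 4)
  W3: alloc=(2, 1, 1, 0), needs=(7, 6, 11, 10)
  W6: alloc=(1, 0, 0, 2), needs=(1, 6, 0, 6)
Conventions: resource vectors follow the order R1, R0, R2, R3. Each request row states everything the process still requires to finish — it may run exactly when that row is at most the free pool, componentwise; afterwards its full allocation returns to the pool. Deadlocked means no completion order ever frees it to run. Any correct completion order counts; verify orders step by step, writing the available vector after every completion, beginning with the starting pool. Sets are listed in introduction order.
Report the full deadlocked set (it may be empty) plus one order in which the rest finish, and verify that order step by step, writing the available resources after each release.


Nothing here is deadlocked.
Key observation: there is always a runnable process — W2 first — so the state unwinds completely.
A valid finishing order for the others: W2, W7, W8, W1, W4, W6, W3. Walking it through:
  pool = (1, 2, 3, 1)
  W2: need (1, 0, 3, 1) fits (1, 2, 3, 1); releases (1, 0, 1, 3), pool now (2, 2, 4, 4)
  W7: need (1, 0, 4, 2) fits (2, 2, 4, 4); releases (1, 1, 3, 2), pool now (3, 3, 7, 6)
  W8: need (3, 3, 7, 6) fits (3, 3, 7, 6); releases (3, 0, 1, 1), pool now (6, 3, 8, 7)
  W1: need (3, 2, 7, 4) fits (6, 3, 8, 7); releases (2, 2, 1, 2), pool now (8, 5, 9, 9)
  W4: need (8, 4, 0, 9) fits (8, 5, 9, 9); releases (0, 1, 2, 2), pool now (8, 6, 11, 11)
  W6: need (1, 6, 0, 6) fits (8, 6, 11, 11); releases (1, 0, 0, 2), pool now (9, 6, 11, 13)
  W3: need (7, 6, 11, 10) fits (9, 6, 11, 13); releases (2, 1, 1, 0), pool now (11, 7, 12, 13)


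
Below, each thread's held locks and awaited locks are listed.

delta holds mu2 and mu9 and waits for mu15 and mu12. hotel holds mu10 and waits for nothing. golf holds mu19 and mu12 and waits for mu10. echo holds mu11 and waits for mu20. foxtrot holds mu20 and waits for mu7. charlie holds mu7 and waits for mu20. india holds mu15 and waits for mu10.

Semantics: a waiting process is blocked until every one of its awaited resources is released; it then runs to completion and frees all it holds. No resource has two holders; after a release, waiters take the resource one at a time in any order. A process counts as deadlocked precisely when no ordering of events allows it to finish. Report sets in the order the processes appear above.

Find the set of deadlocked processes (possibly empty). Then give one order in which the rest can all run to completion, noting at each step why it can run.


Deadlocked: echo, foxtrot and charlie.
Key observation: the knot is the closed ring of waits foxtrot -> charlie -> foxtrot; echo waits into the deadlock from upstream.
A valid finishing order for the others: hotel, india, golf, delta.
Verifying each step:
  hotel waits on nothing -> runs at once and releases mu10
  run india (all its waits — mu10 — are resolved); releases mu15
  run golf (all its waits — mu10 — are resolved); releases mu19 and mu12
  run delta (all its waits — mu15 and mu12 — are resolved); releases mu2 and mu9


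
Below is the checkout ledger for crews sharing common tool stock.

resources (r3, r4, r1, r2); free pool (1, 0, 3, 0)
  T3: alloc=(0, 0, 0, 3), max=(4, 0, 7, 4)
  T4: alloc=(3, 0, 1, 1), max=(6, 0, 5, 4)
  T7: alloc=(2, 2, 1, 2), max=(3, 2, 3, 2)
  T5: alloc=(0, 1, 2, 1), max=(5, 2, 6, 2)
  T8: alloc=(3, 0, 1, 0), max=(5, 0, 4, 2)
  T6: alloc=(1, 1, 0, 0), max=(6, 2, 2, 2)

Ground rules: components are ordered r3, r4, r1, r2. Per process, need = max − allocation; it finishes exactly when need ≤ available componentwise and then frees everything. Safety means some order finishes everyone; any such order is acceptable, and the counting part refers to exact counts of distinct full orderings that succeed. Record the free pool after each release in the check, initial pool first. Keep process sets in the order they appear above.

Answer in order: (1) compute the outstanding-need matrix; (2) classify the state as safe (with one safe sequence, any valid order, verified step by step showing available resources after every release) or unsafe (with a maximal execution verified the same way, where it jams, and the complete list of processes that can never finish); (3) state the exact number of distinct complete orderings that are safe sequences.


(1) Outstanding need per process (order r3, r4, r1, r2):
  T3: (4, 0, 7, 1)
  T4: (3, 0, 4, 3)
  T7: (1, 0, 2, 0)
  T5: (5, 1, 4, 1)
  T8: (2, 0, 3, 2)
  T6: (5, 1, 2, 2)
(2) The state is SAFE; one workable sequence: T7, T8, T5, T4, T6, T3.
Key observation: reading the order forward, T7 is the first process whose need (1, 0, 2, 0) meets the free pool (1, 0, 3, 0) exactly on a resource it requests.
Check, step by step:
  pool = (1, 0, 3, 0)
  run T7 (needs (1, 0, 2, 0), free (1, 0, 3, 0)); after release of (2, 2, 1, 2) the pool is (3, 2, 4, 2)
  run T8 (needs (2, 0, 3, 2), free (3, 2, 4, 2)); after release of (3, 0, 1, 0) the pool is (6, 2, 5, 2)
  run T5 (needs (5, 1, 4, 1), free (6, 2, 5, 2)); after release of (0, 1, 2, 1) the pool is (6, 3, 7, 3)
  run T4 (needs (3, 0, 4, 3), free (6, 3, 7, 3)); after release of (3, 0, 1, 1) the pool is (9, 3, 8, 4)
  run T6 (needs (5, 1, 2, 2), free (9, 3, 8, 4)); after release of (1, 1, 0, 0) the pool is (10, 4, 8, 4)
  run T3 (needs (4, 0, 7, 1), free (10, 4, 8, 4)); after release of (0, 0, 0, 3) the pool is (10, 4, 8, 7)
(3) Precisely 8 of the possible complete orderings are safe sequences.


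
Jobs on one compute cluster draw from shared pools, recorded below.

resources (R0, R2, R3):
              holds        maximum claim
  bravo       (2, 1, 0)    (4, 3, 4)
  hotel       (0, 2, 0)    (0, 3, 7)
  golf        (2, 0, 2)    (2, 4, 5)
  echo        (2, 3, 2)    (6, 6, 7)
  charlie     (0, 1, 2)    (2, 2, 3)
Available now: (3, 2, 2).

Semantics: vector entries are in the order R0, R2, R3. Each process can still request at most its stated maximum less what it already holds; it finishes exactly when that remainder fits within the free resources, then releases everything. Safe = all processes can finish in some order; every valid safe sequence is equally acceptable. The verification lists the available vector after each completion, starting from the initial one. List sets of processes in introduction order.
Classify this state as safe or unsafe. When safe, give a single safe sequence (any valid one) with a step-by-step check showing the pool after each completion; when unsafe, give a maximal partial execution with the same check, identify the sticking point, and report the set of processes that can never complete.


SAFE, for example via the order charlie, bravo, golf, echo, hotel.
Key observation: at bravo the run first touches a limit — (2, 2, 4) against (3, 3, 4), exact on a resource it actually requests.
Walking it through:
  pool = (3, 2, 2)
  charlie: need (2, 1, 1) fits (3, 2, 2); releases (0, 1, 2), pool now (3, 3, 4)
  bravo: need (2, 2, 4) fits (3, 3, 4); releases (2, 1, 0), pool now (5, 4, 4)
  golf: need (0, 4, 3) fits (5, 4, 4); releases (2, 0, 2), pool now (7, 4, 6)
  echo: need (4, 3, 5) fits (7, 4, 6); releases (2, 3, 2), pool now (9, 7, 8)
  hotel: need (0, 1, 7) fits (9, 7, 8); releases (0, 2, 0), pool now (9, 9, 8)


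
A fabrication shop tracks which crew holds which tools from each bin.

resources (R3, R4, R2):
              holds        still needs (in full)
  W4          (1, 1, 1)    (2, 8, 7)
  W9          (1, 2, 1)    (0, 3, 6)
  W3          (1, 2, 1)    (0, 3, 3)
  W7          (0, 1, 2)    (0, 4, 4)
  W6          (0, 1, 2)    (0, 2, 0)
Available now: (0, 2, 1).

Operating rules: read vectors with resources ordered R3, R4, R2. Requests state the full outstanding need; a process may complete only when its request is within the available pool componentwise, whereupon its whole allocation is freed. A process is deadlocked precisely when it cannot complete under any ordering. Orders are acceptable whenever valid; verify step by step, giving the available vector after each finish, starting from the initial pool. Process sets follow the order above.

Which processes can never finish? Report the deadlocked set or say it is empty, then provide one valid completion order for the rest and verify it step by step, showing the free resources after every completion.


Nothing here is deadlocked.
Key observation: no deadlock: W6 fits now, and the freed resources carry the rest through.
A valid finishing order for the others: W6, W3, W7, W9, W4. Verifying each step:
  pool = (0, 2, 1)
  W6 needs (0, 2, 0) <= (0, 2, 1) -> finishes; pool += (0, 1, 2) = (0, 3, 3)
  W3 needs (0, 3, 3) <= (0, 3, 3) -> finishes; pool += (1, 2, 1) = (1, 5, 4)
  W7 needs (0, 4, 4) <= (1, 5, 4) -> finishes; pool += (0, 1, 2) = (1, 6, 6)
  W9 needs (0, 3, 6) <= (1, 6, 6) -> finishes; pool += (1, 2, 1) = (2, 8, 7)
  W4 needs (2, 8, 7) <= (2, 8, 7) -> finishes; pool += (1, 1, 1) = (3, 9, 8)


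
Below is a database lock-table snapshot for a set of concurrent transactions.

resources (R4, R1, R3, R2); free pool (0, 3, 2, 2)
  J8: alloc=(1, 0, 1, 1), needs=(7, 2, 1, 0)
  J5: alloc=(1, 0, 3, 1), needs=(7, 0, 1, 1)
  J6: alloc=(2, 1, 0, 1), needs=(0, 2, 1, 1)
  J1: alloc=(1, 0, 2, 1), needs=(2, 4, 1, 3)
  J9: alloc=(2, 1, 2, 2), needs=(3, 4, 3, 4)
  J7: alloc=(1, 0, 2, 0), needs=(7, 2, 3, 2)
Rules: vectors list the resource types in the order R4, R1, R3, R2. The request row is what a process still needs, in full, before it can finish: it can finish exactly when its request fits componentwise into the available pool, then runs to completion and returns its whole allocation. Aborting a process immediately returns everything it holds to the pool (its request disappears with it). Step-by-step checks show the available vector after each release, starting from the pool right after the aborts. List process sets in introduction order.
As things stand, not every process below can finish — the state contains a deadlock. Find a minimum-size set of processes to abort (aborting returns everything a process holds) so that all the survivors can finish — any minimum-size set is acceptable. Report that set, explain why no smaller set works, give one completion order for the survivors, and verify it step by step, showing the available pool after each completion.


Minimum abort set: J5 and J7.
Key observation: J8 was stuck for good until J5 and J7 gave back (2, 0, 5, 1); in the order shown it finishes at step 4.
Why nothing smaller works — every single abort fails: J8 alone leaves J5 blocked (short on R4); J5 alone leaves J8 blocked (short on R4); J6 alone leaves J8 blocked (short on R4); J1 alone leaves J8 blocked (short on R4); J9 alone leaves J8 blocked (short on R4); J7 alone leaves J8 blocked (short on R4).
The survivors complete as J6, J9, J1, J8. Verifying each step (starting from the post-abort pool):
  pool = (2, 3, 7, 3)
  run J6 (needs (0, 2, 1, 1), free (2, 3, 7, 3)); after release of (2, 1, 0, 1) the pool is (4, 4, 7, 4)
  run J9 (needs (3, 4, 3, 4), free (4, 4, 7, 4)); after release of (2, 1, 2, 2) the pool is (6, 5, 9, 6)
  run J1 (needs (2, 4, 1, 3), free (6, 5, 9, 6)); after release of (1, 0, 2, 1) the pool is (7, 5, 11, 7)
  run J8 (needs (7, 2, 1, 0), free (7, 5, 11, 7)); after release of (1, 0, 1, 1) the pool is (8, 5, 12, 8)


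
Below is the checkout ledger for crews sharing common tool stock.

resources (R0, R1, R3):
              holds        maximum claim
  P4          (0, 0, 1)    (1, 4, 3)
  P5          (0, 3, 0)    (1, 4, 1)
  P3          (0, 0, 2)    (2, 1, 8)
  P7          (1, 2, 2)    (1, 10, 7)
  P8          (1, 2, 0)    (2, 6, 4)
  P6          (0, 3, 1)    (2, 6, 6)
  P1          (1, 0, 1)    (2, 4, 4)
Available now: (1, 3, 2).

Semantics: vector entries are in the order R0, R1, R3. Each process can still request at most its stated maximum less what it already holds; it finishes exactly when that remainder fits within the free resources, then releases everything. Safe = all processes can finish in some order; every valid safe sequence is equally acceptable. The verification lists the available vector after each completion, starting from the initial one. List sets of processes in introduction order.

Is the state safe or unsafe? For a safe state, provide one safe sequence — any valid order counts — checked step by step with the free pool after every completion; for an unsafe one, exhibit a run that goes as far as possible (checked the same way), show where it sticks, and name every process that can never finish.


UNSAFE.
Key observation: R3 is the bottleneck — with P5, P4, P1, P8 done the pool holds (3, 8, 4), short of every remaining need.
A maximal execution: P5, P4, P1, P8 — then nothing else fits. Verifying each step:
  pool = (1, 3, 2)
  P5 needs (1, 1, 1) <= (1, 3, 2) -> finishes; pool += (0, 3, 0) = (1, 6, 2)
  P4 needs (1, 4, 2) <= (1, 6, 2) -> finishes; pool += (0, 0, 1) = (1, 6, 3)
  P1 needs (1, 4, 3) <= (1, 6, 3) -> finishes; pool += (1, 0, 1) = (2, 6, 4)
  P8 needs (1, 4, 4) <= (2, 6, 4) -> finishes; pool += (1, 2, 0) = (3, 8, 4)
  P3 cannot run: need (2, 1, 6) vs free (3, 8, 4) (insufficient R3)
  P7 cannot run: need (0, 8, 5) vs free (3, 8, 4) (insufficient R3)
  P6 cannot run: need (2, 3, 5) vs free (3, 8, 4) (insufficient R3)
Permanently blocked: P3, P7 and P6.


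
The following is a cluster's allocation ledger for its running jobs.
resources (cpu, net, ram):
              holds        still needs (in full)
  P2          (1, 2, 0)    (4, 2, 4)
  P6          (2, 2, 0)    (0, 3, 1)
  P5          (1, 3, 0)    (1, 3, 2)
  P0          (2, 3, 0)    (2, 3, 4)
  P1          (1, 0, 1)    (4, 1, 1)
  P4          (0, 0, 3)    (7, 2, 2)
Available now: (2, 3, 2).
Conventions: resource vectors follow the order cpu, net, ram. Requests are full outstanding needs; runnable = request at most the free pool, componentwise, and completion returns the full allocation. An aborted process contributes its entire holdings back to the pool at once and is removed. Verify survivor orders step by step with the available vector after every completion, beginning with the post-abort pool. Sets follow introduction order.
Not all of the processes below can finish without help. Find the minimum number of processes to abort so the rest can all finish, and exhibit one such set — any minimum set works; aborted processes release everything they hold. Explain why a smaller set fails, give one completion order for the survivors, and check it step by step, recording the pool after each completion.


The answer: abort P4.
Key observation: P0 could never have finished before the abort; with (0, 0, 3) returned by P4, it fits at step 2.
Minimality: the empty abort set fails — the state is deadlocked as it stands.
One survivor order: P6, P0, P1, P5, P2. Verifying each step (post-abort pool first):
  pool = (2, 3, 5)
  P6 needs (0, 3, 1) <= (2, 3, 5) -> finishes; pool += (2, 2, 0) = (4, 5, 5)
  P0 needs (2, 3, 4) <= (4, 5, 5) -> finishes; pool += (2, 3, 0) = (6, 8, 5)
  P1 needs (4, 1, 1) <= (6, 8, 5) -> finishes; pool += (1, 0, 1) = (7, 8, 6)
  P5 needs (1, 3, 2) <= (7, 8, 6) -> finishes; pool += (1, 3, 0) = (8, 11, 6)
  P2 needs (4, 2, 4) <= (8, 11, 6) -> finishes; pool += (1, 2, 0) = (9, 13, 6)


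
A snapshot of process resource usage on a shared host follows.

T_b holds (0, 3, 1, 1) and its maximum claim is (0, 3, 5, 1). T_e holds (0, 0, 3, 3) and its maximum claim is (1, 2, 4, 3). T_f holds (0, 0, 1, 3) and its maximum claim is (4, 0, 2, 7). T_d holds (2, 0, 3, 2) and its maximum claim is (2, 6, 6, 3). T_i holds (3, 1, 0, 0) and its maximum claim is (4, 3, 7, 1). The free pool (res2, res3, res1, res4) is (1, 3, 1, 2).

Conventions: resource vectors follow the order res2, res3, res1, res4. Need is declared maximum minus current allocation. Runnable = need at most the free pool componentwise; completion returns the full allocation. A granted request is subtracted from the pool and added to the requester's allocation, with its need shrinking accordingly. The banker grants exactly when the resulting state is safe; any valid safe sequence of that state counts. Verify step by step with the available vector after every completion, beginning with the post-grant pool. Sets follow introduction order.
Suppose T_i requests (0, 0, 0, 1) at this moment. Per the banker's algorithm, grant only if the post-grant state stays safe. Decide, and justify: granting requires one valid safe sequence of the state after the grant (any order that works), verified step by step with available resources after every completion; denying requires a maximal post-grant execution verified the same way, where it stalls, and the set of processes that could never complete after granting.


GRANT: granting preserves safety; a valid post-grant sequence is T_e, T_b, T_d, T_i, T_f.
Key observation: after the grant the pool drops to (1, 3, 1, 1), which still lets T_e finish first and unwind the rest.
Check on the post-grant state, step by step:
  pool = (1, 3, 1, 1)
  T_e needs (1, 2, 1, 0) <= (1, 3, 1, 1) -> finishes; pool += (0, 0, 3, 3) = (1, 3, 4, 4)
  T_b needs (0, 0, 4, 0) <= (1, 3, 4, 4) -> finishes; pool += (0, 3, 1, 1) = (1, 6, 5, 5)
  T_d needs (0, 6, 3, 1) <= (1, 6, 5, 5) -> finishes; pool += (2, 0, 3, 2) = (3, 6, 8, 7)
  T_i needs (1, 2, 7, 0) <= (3, 6, 8, 7) -> finishes; pool += (3, 1, 0, 1) = (6, 7, 8, 8)
  T_f needs (4, 0, 1, 4) <= (6, 7, 8, 8) -> finishes; pool += (0, 0, 1, 3) = (6, 7, 9, 11)
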